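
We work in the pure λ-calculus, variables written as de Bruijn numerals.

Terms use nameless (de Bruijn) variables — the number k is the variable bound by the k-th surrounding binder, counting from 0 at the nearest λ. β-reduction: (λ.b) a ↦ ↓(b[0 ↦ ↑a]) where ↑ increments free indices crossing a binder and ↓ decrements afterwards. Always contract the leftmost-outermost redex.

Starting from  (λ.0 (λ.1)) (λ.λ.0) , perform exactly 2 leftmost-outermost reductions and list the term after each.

Answer: after 2 steps: λ.0

Derivation:
  start: (λ.0 (λ.1)) (λ.λ.0)
  [1] (λ.λ.0) (λ.λ.λ.0)
  [2] λ.0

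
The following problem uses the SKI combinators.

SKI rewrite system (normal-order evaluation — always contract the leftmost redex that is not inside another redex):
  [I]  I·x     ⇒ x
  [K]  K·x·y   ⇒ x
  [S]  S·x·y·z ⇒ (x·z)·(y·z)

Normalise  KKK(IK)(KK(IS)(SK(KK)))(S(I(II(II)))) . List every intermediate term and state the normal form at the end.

Answer: normal form = K(SI)  (in 7 steps)

Reduction:
  start: KKK(IK)(KK(IS)(SK(KK)))(S(I(II(II))))
  step 1: K(IK)(KK(IS)(SK(KK)))(S(I(II(II))))
  step 2: IK(S(I(II(II))))
  step 3: K(S(I(II(II))))
  step 4: K(S(II(II)))
  step 5: K(S(I(II)))
  step 6: K(S(II))
  step 7: K(SI)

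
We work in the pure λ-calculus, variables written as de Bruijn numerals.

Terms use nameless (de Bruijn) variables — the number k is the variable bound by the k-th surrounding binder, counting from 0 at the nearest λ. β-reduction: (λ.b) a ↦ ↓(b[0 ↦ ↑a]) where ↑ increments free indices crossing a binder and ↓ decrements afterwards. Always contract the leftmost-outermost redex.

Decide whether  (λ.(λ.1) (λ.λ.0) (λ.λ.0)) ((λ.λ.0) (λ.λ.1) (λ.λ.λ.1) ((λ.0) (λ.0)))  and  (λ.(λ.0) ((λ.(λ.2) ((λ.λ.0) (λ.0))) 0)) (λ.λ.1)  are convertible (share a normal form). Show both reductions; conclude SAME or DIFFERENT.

Term A:
  start: (λ.(λ.1) (λ.λ.0) (λ.λ.0)) ((λ.λ.0) (λ.λ.1) (λ.λ.λ.1) ((λ.0) (λ.0)))
  →1  (λ.(λ.λ.0) (λ.λ.1) (λ.λ.λ.1) ((λ.0) (λ.0))) (λ.λ.0) (λ.λ.0)
  →2  (λ.λ.0) (λ.λ.1) (λ.λ.λ.1) ((λ.0) (λ.0)) (λ.λ.0)
  →3  (λ.0) (λ.λ.λ.1) ((λ.0) (λ.0)) (λ.λ.0)
  →4  (λ.λ.λ.1) ((λ.0) (λ.0)) (λ.λ.0)
  →5  (λ.λ.1) (λ.λ.0)
  →6  λ.λ.λ.0

Term B:
  start: (λ.(λ.0) ((λ.(λ.2) ((λ.λ.0) (λ.0))) 0)) (λ.λ.1)
  →1  (λ.0) ((λ.(λ.λ.λ.1) ((λ.λ.0) (λ.0))) (λ.λ.1))
  →2  (λ.(λ.λ.λ.1) ((λ.λ.0) (λ.0))) (λ.λ.1)
  →3  (λ.λ.λ.1) ((λ.λ.0) (λ.0))
  →4  λ.λ.1

Answer: DIFFERENT — A ⇓ λ.λ.λ.0, B ⇓ λ.λ.1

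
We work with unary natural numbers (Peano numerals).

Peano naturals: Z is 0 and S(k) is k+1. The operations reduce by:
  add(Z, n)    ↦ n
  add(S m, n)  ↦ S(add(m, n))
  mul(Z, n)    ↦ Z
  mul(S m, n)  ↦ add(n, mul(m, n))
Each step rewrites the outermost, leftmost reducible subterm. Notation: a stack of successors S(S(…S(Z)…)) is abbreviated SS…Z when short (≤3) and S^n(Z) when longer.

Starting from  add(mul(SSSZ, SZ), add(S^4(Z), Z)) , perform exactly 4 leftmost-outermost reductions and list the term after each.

  start: add(mul(SSSZ, SZ), add(S^4(Z), Z))
  →1  add(add(SZ, mul(SSZ, SZ)), add(S^4(Z), Z))
  →2  add(S(add(Z, mul(SSZ, SZ))), add(S^4(Z), Z))
  →3  S(add(add(Z, mul(SSZ, SZ)), add(S^4(Z), Z)))
  →4  S(add(mul(SSZ, SZ), add(S^4(Z), Z)))

Answer: after 4 steps: S(add(mul(SSZ, SZ), add(S^4(Z), Z)))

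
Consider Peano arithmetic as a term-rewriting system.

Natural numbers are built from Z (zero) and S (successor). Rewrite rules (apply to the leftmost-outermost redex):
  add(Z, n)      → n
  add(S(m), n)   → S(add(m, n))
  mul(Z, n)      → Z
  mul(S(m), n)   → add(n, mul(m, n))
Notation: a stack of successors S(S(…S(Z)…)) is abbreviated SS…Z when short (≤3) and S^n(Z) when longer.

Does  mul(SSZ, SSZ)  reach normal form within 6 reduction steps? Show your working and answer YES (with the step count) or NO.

  start: mul(SSZ, SSZ)
  →1  add(SSZ, mul(SZ, SSZ))
  →2  S(add(SZ, mul(SZ, SSZ)))
  →3  S(S(add(Z, mul(SZ, SSZ))))
  →4  S(S(mul(SZ, SSZ)))
  →5  S(S(add(SSZ, mul(Z, SSZ))))
  →6  S(S(S(add(SZ, mul(Z, SSZ)))))

Answer: NO — after 6 steps the term is S(S(S(add(SZ, mul(Z, SSZ))))), not yet normal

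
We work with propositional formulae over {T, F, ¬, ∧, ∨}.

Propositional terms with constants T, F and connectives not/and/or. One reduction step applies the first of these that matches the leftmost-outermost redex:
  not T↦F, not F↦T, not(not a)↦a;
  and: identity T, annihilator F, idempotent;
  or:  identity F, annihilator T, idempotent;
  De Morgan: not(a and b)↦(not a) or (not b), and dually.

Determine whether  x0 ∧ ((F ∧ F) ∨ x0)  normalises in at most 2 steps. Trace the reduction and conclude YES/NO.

  start: x0 ∧ ((F ∧ F) ∨ x0)
  step 1: x0 ∧ (F ∨ x0)
  step 2: x0 ∧ x0

Answer: NO — after 2 steps the term is x0 ∧ x0, not yet normal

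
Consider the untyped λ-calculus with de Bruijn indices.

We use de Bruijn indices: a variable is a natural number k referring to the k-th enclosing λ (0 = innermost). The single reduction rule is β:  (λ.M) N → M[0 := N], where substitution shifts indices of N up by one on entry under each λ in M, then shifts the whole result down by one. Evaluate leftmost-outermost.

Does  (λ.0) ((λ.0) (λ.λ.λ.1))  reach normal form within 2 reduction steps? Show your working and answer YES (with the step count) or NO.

Answer: YES — reaches normal form λ.λ.λ.1 in 2 ≤ 2 steps

Derivation:
  start: (λ.0) ((λ.0) (λ.λ.λ.1))
  step 1: (λ.0) (λ.λ.λ.1)
  step 2: λ.λ.λ.1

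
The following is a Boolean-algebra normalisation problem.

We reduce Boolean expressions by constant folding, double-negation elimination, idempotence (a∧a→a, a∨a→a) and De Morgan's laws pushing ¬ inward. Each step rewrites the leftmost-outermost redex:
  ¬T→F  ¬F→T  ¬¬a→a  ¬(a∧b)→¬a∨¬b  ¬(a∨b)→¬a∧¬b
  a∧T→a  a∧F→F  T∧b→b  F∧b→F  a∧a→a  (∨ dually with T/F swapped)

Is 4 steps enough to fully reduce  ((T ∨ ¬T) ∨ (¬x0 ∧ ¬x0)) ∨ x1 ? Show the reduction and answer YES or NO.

Answer: YES — reaches normal form T in 3 ≤ 4 steps

Derivation:
  start: ((T ∨ ¬T) ∨ (¬x0 ∧ ¬x0)) ∨ x1
  step 1: (T ∨ (¬x0 ∧ ¬x0)) ∨ x1
  step 2: T ∨ x1
  step 3: T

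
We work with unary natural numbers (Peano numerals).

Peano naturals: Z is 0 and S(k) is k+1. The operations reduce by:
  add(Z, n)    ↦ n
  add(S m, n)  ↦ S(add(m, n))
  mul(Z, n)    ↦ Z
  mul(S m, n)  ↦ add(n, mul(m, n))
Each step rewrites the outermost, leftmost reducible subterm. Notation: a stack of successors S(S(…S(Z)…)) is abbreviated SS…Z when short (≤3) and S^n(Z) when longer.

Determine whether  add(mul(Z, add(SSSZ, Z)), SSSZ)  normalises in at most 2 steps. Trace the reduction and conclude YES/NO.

  start: add(mul(Z, add(SSSZ, Z)), SSSZ)
  [1] add(Z, SSSZ)
  [2] SSSZ

Answer: YES — reaches normal form SSSZ in 2 ≤ 2 steps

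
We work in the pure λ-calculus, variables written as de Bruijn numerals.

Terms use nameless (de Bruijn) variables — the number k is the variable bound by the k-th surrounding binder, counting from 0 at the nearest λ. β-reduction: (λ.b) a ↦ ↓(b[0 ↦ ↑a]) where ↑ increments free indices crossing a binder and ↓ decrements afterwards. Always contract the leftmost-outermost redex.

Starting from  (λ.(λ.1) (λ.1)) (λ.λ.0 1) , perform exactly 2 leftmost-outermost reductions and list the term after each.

  start: (λ.(λ.1) (λ.1)) (λ.λ.0 1)
  [1] (λ.λ.λ.0 1) (λ.λ.λ.0 1)
  [2] λ.λ.0 1

Answer: after 2 steps: λ.λ.0 1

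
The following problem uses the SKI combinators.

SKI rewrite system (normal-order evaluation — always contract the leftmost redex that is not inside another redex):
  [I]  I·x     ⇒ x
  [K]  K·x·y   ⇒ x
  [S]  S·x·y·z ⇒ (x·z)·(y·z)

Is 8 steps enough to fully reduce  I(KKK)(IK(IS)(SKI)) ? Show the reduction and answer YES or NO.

Answer: YES — reaches normal form KS in 5 ≤ 8 steps

Derivation:
  start: I(KKK)(IK(IS)(SKI))
  →1  KKK(IK(IS)(SKI))
  →2  K(IK(IS)(SKI))
  →3  K(K(IS)(SKI))
  →4  K(IS)
  →5  KS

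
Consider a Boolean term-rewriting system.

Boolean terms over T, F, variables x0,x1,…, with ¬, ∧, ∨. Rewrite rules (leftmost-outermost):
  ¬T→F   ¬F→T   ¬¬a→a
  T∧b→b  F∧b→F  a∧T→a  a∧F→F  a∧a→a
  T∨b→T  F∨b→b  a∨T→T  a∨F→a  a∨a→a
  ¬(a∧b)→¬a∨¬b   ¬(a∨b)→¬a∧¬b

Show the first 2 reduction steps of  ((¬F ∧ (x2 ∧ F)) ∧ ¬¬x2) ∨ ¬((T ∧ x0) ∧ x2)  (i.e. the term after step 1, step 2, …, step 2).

Answer: after 2 steps: ((x2 ∧ F) ∧ ¬¬x2) ∨ ¬((T ∧ x0) ∧ x2)

Working:
  start: ((¬F ∧ (x2 ∧ F)) ∧ ¬¬x2) ∨ ¬((T ∧ x0) ∧ x2)
  [1] ((T ∧ (x2 ∧ F)) ∧ ¬¬x2) ∨ ¬((T ∧ x0) ∧ x2)
  [2] ((x2 ∧ F) ∧ ¬¬x2) ∨ ¬((T ∧ x0) ∧ x2)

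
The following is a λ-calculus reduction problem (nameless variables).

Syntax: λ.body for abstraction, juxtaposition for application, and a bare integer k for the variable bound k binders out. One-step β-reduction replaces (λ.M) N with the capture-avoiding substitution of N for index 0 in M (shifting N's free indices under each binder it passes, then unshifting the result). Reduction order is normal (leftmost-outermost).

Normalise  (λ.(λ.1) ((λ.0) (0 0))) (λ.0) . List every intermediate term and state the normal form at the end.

Answer: normal form = λ.0  (in 2 steps)

Derivation:
  start: (λ.(λ.1) ((λ.0) (0 0))) (λ.0)
  step 1: (λ.λ.0) ((λ.0) ((λ.0) (λ.0)))
  step 2: λ.0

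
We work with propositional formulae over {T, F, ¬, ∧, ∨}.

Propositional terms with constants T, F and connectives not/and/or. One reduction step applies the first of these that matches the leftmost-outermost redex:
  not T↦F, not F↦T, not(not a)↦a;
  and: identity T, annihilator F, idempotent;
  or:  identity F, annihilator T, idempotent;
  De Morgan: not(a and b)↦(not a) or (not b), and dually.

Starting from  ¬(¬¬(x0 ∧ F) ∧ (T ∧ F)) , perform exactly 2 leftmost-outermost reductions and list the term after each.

Answer: after 2 steps: ¬(x0 ∧ F) ∨ ¬(T ∧ F)

Reduction:
  start: ¬(¬¬(x0 ∧ F) ∧ (T ∧ F))
  →1  ¬¬¬(x0 ∧ F) ∨ ¬(T ∧ F)
  →2  ¬(x0 ∧ F) ∨ ¬(T ∧ F)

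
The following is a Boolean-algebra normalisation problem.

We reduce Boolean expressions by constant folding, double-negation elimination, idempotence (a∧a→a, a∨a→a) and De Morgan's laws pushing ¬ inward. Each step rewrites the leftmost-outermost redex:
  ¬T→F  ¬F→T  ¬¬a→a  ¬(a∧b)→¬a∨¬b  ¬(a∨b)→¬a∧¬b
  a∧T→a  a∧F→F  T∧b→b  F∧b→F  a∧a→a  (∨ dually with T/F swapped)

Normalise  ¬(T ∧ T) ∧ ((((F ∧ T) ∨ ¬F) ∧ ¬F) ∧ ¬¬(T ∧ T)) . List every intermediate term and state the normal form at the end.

Answer: normal form = F  (in 4 steps)

Derivation:
  start: ¬(T ∧ T) ∧ ((((F ∧ T) ∨ ¬F) ∧ ¬F) ∧ ¬¬(T ∧ T))
  →1  (¬T ∨ ¬T) ∧ ((((F ∧ T) ∨ ¬F) ∧ ¬F) ∧ ¬¬(T ∧ T))
  →2  ¬T ∧ ((((F ∧ T) ∨ ¬F) ∧ ¬F) ∧ ¬¬(T ∧ T))
  →3  F ∧ ((((F ∧ T) ∨ ¬F) ∧ ¬F) ∧ ¬¬(T ∧ T))
  →4  F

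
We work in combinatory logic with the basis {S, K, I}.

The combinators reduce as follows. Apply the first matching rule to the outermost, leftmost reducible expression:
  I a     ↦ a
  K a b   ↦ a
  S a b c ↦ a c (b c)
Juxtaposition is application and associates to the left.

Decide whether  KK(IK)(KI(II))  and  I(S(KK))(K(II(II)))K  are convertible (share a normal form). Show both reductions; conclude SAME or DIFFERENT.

Answer: SAME — A ⇓ KI, B ⇓ KI

Derivation:
Term A:
  start: KK(IK)(KI(II))
  step 1: K(KI(II))
  step 2: KI

Term B:
  start: I(S(KK))(K(II(II)))K
  step 1: S(KK)(K(II(II)))K
  step 2: KKK(K(II(II))K)
  step 3: K(K(II(II))K)
  step 4: K(II(II))
  step 5: K(I(II))
  step 6: K(II)
  step 7: KI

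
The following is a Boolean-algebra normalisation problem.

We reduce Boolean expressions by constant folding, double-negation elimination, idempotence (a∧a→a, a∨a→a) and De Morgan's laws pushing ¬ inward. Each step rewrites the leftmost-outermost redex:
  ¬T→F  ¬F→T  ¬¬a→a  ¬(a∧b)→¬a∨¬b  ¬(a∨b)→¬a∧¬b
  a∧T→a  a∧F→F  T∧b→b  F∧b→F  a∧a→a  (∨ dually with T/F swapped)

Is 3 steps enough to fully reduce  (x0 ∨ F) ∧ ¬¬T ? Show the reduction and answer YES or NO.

  start: (x0 ∨ F) ∧ ¬¬T
  [1] x0 ∧ ¬¬T
  [2] x0 ∧ T
  [3] x0

Answer: YES — reaches normal form x0 in 3 ≤ 3 steps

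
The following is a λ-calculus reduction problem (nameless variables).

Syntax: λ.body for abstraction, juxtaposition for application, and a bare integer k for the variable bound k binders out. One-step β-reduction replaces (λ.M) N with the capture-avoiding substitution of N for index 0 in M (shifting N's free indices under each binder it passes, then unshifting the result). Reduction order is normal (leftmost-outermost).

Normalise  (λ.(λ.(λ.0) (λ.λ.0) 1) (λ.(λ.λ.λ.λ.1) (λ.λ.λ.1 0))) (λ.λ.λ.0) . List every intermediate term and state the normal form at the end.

Answer: normal form = λ.0  (in 4 steps)

Reduction:
  start: (λ.(λ.(λ.0) (λ.λ.0) 1) (λ.(λ.λ.λ.λ.1) (λ.λ.λ.1 0))) (λ.λ.λ.0)
  step 1: (λ.(λ.0) (λ.λ.0) (λ.λ.λ.0)) (λ.(λ.λ.λ.λ.1) (λ.λ.λ.1 0))
  step 2: (λ.0) (λ.λ.0) (λ.λ.λ.0)
  step 3: (λ.λ.0) (λ.λ.λ.0)
  step 4: λ.0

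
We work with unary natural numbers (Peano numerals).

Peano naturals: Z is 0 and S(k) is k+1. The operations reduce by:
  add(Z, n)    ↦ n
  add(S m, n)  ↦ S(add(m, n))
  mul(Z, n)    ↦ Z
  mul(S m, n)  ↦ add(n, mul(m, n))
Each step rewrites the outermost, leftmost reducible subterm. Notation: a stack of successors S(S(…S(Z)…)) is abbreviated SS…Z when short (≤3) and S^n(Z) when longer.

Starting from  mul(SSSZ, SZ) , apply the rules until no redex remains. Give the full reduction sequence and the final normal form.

  start: mul(SSSZ, SZ)
  [1] add(SZ, mul(SSZ, SZ))
  [2] S(add(Z, mul(SSZ, SZ)))
  [3] S(mul(SSZ, SZ))
  [4] S(add(SZ, mul(SZ, SZ)))
  [5] S(S(add(Z, mul(SZ, SZ))))
  [6] S(S(mul(SZ, SZ)))
  [7] S(S(add(SZ, mul(Z, SZ))))
  [8] S(S(S(add(Z, mul(Z, SZ)))))
  [9] S(S(S(mul(Z, SZ))))
  [10] SSSZ

Answer: normal form = SSSZ  (in 10 steps)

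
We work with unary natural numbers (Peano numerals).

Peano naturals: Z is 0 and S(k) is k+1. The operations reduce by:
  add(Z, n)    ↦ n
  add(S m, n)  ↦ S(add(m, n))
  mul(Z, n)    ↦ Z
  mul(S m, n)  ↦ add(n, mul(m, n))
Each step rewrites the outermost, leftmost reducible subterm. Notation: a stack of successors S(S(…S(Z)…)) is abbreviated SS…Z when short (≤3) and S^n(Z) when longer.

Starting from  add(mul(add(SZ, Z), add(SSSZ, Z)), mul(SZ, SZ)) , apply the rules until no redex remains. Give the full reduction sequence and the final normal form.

  start: add(mul(add(SZ, Z), add(SSSZ, Z)), mul(SZ, SZ))
  step 1: add(mul(S(add(Z, Z)), add(SSSZ, Z)), mul(SZ, SZ))
  step 2: add(add(add(SSSZ, Z), mul(add(Z, Z), add(SSSZ, Z))), mul(SZ, SZ))
  step 3: add(add(S(add(SSZ, Z)), mul(add(Z, Z), add(SSSZ, Z))), mul(SZ, SZ))
  step 4: add(S(add(add(SSZ, Z), mul(add(Z, Z), add(SSSZ, Z)))), mul(SZ, SZ))
  step 5: S(add(add(add(SSZ, Z), mul(add(Z, Z), add(SSSZ, Z))), mul(SZ, SZ)))
  step 6: S(add(add(S(add(SZ, Z)), mul(add(Z, Z), add(SSSZ, Z))), mul(SZ, SZ)))
  step 7: S(add(S(add(add(SZ, Z), mul(add(Z, Z), add(SSSZ, Z)))), mul(SZ, SZ)))
  step 8: S(S(add(add(add(SZ, Z), mul(add(Z, Z), add(SSSZ, Z))), mul(SZ, SZ))))
  step 9: S(S(add(add(S(add(Z, Z)), mul(add(Z, Z), add(SSSZ, Z))), mul(SZ, SZ))))
  step 10: S(S(add(S(add(add(Z, Z), mul(add(Z, Z), add(SSSZ, Z)))), mul(SZ, SZ))))
  step 11: S(S(S(add(add(add(Z, Z), mul(add(Z, Z), add(SSSZ, Z))), mul(SZ, SZ)))))
  step 12: S(S(S(add(add(Z, mul(add(Z, Z), add(SSSZ, Z))), mul(SZ, SZ)))))
  step 13: S(S(S(add(mul(add(Z, Z), add(SSSZ, Z)), mul(SZ, SZ)))))
  step 14: S(S(S(add(mul(Z, add(SSSZ, Z)), mul(SZ, SZ)))))
  step 15: S(S(S(add(Z, mul(SZ, SZ)))))
  step 16: S(S(S(mul(SZ, SZ))))
  step 17: S(S(S(add(SZ, mul(Z, SZ)))))
  step 18: S(S(S(S(add(Z, mul(Z, SZ))))))
  step 19: S(S(S(S(mul(Z, SZ)))))
  step 20: S^4(Z)

Answer: normal form = S^4(Z)  (in 20 steps)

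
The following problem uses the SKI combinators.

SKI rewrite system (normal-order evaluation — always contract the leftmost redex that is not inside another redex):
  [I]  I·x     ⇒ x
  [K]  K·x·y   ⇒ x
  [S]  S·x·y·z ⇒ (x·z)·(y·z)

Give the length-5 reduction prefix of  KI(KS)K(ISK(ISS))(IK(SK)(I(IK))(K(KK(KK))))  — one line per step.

Answer: after 5 steps: SK(SS)

Reduction:
  start: KI(KS)K(ISK(ISS))(IK(SK)(I(IK))(K(KK(KK))))
  [1] IK(ISK(ISS))(IK(SK)(I(IK))(K(KK(KK))))
  [2] K(ISK(ISS))(IK(SK)(I(IK))(K(KK(KK))))
  [3] ISK(ISS)
  [4] SK(ISS)
  [5] SK(SS)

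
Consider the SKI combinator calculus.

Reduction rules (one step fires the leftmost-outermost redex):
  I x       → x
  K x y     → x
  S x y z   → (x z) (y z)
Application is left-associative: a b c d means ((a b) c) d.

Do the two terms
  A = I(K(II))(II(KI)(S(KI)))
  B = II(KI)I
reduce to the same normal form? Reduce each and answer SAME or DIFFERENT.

Answer: SAME — A ⇓ I, B ⇓ I

Reduction:
Term A:
  start: I(K(II))(II(KI)(S(KI)))
  step 1: K(II)(II(KI)(S(KI)))
  step 2: II
  step 3: I

Term B:
  start: II(KI)I
  step 1: I(KI)I
  step 2: KII
  step 3: I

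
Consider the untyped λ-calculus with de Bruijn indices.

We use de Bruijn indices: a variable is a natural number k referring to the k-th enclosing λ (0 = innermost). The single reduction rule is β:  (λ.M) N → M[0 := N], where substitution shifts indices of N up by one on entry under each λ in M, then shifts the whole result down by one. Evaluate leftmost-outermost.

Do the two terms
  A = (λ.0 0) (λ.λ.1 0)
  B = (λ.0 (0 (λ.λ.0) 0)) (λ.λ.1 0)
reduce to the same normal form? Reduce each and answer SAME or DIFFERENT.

Answer: DIFFERENT — A ⇓ λ.λ.1 0, B ⇓ λ.0

Working:
Term A:
  start: (λ.0 0) (λ.λ.1 0)
  →1  (λ.λ.1 0) (λ.λ.1 0)
  →2  λ.(λ.λ.1 0) 0
  →3  λ.λ.1 0

Term B:
  start: (λ.0 (0 (λ.λ.0) 0)) (λ.λ.1 0)
  →1  (λ.λ.1 0) ((λ.λ.1 0) (λ.λ.0) (λ.λ.1 0))
  →2  λ.(λ.λ.1 0) (λ.λ.0) (λ.λ.1 0) 0
  →3  λ.(λ.(λ.λ.0) 0) (λ.λ.1 0) 0
  →4  λ.(λ.λ.0) (λ.λ.1 0) 0
  →5  λ.(λ.0) 0
  →6  λ.0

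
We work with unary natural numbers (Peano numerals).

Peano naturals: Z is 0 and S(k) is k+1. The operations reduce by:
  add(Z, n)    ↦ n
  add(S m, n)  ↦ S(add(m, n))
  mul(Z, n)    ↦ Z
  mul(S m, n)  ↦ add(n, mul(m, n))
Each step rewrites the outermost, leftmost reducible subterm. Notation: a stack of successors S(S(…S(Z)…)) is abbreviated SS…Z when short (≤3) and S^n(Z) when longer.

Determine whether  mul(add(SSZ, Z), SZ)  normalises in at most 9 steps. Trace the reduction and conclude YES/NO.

  start: mul(add(SSZ, Z), SZ)
  step 1: mul(S(add(SZ, Z)), SZ)
  step 2: add(SZ, mul(add(SZ, Z), SZ))
  step 3: S(add(Z, mul(add(SZ, Z), SZ)))
  step 4: S(mul(add(SZ, Z), SZ))
  step 5: S(mul(S(add(Z, Z)), SZ))
  step 6: S(add(SZ, mul(add(Z, Z), SZ)))
  step 7: S(S(add(Z, mul(add(Z, Z), SZ))))
  step 8: S(S(mul(add(Z, Z), SZ)))
  step 9: S(S(mul(Z, SZ)))

Answer: NO — after 9 steps the term is S(S(mul(Z, SZ))), not yet normal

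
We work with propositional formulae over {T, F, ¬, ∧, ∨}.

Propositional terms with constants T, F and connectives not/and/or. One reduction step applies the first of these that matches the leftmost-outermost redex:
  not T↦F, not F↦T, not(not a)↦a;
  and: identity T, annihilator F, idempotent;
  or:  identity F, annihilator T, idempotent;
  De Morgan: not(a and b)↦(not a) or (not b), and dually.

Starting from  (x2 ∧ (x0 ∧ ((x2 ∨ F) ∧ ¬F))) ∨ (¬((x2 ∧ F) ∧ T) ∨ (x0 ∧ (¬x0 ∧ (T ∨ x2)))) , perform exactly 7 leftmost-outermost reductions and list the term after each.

Answer: after 7 steps: (x2 ∧ (x0 ∧ x2)) ∨ ((T ∨ ¬T) ∨ (x0 ∧ (¬x0 ∧ (T ∨ x2))))

Working:
  start: (x2 ∧ (x0 ∧ ((x2 ∨ F) ∧ ¬F))) ∨ (¬((x2 ∧ F) ∧ T) ∨ (x0 ∧ (¬x0 ∧ (T ∨ x2))))
  →1  (x2 ∧ (x0 ∧ (x2 ∧ ¬F))) ∨ (¬((x2 ∧ F) ∧ T) ∨ (x0 ∧ (¬x0 ∧ (T ∨ x2))))
  →2  (x2 ∧ (x0 ∧ (x2 ∧ T))) ∨ (¬((x2 ∧ F) ∧ T) ∨ (x0 ∧ (¬x0 ∧ (T ∨ x2))))
  →3  (x2 ∧ (x0 ∧ x2)) ∨ (¬((x2 ∧ F) ∧ T) ∨ (x0 ∧ (¬x0 ∧ (T ∨ x2))))
  →4  (x2 ∧ (x0 ∧ x2)) ∨ ((¬(x2 ∧ F) ∨ ¬T) ∨ (x0 ∧ (¬x0 ∧ (T ∨ x2))))
  →5  (x2 ∧ (x0 ∧ x2)) ∨ (((¬x2 ∨ ¬F) ∨ ¬T) ∨ (x0 ∧ (¬x0 ∧ (T ∨ x2))))
  →6  (x2 ∧ (x0 ∧ x2)) ∨ (((¬x2 ∨ T) ∨ ¬T) ∨ (x0 ∧ (¬x0 ∧ (T ∨ x2))))
  →7  (x2 ∧ (x0 ∧ x2)) ∨ ((T ∨ ¬T) ∨ (x0 ∧ (¬x0 ∧ (T ∨ x2))))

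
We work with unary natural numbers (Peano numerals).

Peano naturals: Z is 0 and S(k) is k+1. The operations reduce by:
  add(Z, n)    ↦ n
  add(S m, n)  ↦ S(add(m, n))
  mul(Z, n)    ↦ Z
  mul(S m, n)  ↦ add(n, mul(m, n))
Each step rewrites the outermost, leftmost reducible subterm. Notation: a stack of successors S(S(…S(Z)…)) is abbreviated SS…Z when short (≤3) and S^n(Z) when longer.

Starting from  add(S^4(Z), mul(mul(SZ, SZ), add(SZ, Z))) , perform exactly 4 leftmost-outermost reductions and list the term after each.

Answer: after 4 steps: S(S(S(S(add(Z, mul(mul(SZ, SZ), add(SZ, Z)))))))

Reduction:
  start: add(S^4(Z), mul(mul(SZ, SZ), add(SZ, Z)))
  step 1: S(add(SSSZ, mul(mul(SZ, SZ), add(SZ, Z))))
  step 2: S(S(add(SSZ, mul(mul(SZ, SZ), add(SZ, Z)))))
  step 3: S(S(S(add(SZ, mul(mul(SZ, SZ), add(SZ, Z))))))
  step 4: S(S(S(S(add(Z, mul(mul(SZ, SZ), add(SZ, Z)))))))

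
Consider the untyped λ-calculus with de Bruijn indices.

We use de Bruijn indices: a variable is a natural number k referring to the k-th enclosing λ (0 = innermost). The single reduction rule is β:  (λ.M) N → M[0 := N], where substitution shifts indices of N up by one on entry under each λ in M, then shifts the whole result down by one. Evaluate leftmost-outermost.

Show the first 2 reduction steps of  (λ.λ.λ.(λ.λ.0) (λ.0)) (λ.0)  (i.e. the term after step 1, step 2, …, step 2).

Answer: after 2 steps: λ.λ.λ.0

Working:
  start: (λ.λ.λ.(λ.λ.0) (λ.0)) (λ.0)
  [1] λ.λ.(λ.λ.0) (λ.0)
  [2] λ.λ.λ.0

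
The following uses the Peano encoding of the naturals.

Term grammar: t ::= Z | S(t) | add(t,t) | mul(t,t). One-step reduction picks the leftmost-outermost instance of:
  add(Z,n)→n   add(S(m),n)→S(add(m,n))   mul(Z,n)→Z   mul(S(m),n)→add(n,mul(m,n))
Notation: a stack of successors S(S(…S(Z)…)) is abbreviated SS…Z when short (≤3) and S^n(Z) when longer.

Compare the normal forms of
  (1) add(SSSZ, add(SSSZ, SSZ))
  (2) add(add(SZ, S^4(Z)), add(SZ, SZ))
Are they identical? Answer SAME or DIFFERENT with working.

Term A:
  start: add(SSSZ, add(SSSZ, SSZ))
  [1] S(add(SSZ, add(SSSZ, SSZ)))
  [2] S(S(add(SZ, add(SSSZ, SSZ))))
  [3] S(S(S(add(Z, add(SSSZ, SSZ)))))
  [4] S(S(S(add(SSSZ, SSZ))))
  [5] S(S(S(S(add(SSZ, SSZ)))))
  [6] S(S(S(S(S(add(SZ, SSZ))))))
  [7] S(S(S(S(S(S(add(Z, SSZ)))))))
  [8] S^8(Z)

Term B:
  start: add(add(SZ, S^4(Z)), add(SZ, SZ))
  [1] add(S(add(Z, S^4(Z))), add(SZ, SZ))
  [2] S(add(add(Z, S^4(Z)), add(SZ, SZ)))
  [3] S(add(S^4(Z), add(SZ, SZ)))
  [4] S(S(add(SSSZ, add(SZ, SZ))))
  [5] S(S(S(add(SSZ, add(SZ, SZ)))))
  [6] S(S(S(S(add(SZ, add(SZ, SZ))))))
  [7] S(S(S(S(S(add(Z, add(SZ, SZ)))))))
  [8] S(S(S(S(S(add(SZ, SZ))))))
  [9] S(S(S(S(S(S(add(Z, SZ)))))))
  [10] S^7(Z)

Answer: DIFFERENT — A ⇓ S^8(Z), B ⇓ S^7(Z)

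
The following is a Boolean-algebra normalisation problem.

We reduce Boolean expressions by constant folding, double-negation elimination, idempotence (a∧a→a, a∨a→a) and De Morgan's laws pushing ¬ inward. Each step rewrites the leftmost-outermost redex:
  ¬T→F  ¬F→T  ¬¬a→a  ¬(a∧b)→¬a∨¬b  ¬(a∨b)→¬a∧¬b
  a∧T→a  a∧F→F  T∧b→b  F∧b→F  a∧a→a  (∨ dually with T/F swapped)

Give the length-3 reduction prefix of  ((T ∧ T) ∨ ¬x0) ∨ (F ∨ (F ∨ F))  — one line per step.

  start: ((T ∧ T) ∨ ¬x0) ∨ (F ∨ (F ∨ F))
  step 1: (T ∨ ¬x0) ∨ (F ∨ (F ∨ F))
  step 2: T ∨ (F ∨ (F ∨ F))
  step 3: T

Answer: after 3 steps: T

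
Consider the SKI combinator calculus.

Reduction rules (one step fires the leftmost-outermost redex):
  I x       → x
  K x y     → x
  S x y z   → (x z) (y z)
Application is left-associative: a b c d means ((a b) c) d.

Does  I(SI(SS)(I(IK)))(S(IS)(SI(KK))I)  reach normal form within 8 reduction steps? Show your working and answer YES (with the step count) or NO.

Answer: YES — reaches normal form SSK in 8 ≤ 8 steps

Working:
  start: I(SI(SS)(I(IK)))(S(IS)(SI(KK))I)
  [1] SI(SS)(I(IK))(S(IS)(SI(KK))I)
  [2] I(I(IK))(SS(I(IK)))(S(IS)(SI(KK))I)
  [3] I(IK)(SS(I(IK)))(S(IS)(SI(KK))I)
  [4] IK(SS(I(IK)))(S(IS)(SI(KK))I)
  [5] K(SS(I(IK)))(S(IS)(SI(KK))I)
  [6] SS(I(IK))
  [7] SS(IK)
  [8] SSK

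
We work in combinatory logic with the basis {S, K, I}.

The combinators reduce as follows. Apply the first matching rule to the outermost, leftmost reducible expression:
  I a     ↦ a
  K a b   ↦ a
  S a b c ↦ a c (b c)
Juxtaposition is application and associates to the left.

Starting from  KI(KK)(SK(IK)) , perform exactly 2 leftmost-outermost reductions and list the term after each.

  start: KI(KK)(SK(IK))
  step 1: I(SK(IK))
  step 2: SK(IK)

Answer: after 2 steps: SK(IK)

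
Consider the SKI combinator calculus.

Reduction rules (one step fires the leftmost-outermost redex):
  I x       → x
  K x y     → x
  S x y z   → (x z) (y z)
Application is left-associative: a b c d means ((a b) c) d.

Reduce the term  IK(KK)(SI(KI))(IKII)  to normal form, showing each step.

Answer: normal form = K  (in 3 steps)

Working:
  start: IK(KK)(SI(KI))(IKII)
  [1] K(KK)(SI(KI))(IKII)
  [2] KK(IKII)
  [3] K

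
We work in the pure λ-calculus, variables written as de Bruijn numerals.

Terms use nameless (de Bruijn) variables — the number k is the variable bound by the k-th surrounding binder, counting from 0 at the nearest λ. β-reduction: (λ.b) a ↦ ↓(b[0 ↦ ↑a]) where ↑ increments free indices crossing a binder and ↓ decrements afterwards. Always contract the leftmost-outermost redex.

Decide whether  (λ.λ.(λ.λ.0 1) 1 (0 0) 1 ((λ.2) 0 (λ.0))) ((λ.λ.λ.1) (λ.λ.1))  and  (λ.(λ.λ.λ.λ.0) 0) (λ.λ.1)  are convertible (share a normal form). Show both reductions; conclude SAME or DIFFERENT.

Term A:
  start: (λ.λ.(λ.λ.0 1) 1 (0 0) 1 ((λ.2) 0 (λ.0))) ((λ.λ.λ.1) (λ.λ.1))
  step 1: λ.(λ.λ.0 1) ((λ.λ.λ.1) (λ.λ.1)) (0 0) ((λ.λ.λ.1) (λ.λ.1)) ((λ.(λ.λ.λ.1) (λ.λ.1)) 0 (λ.0))
  step 2: λ.(λ.0 ((λ.λ.λ.1) (λ.λ.1))) (0 0) ((λ.λ.λ.1) (λ.λ.1)) ((λ.(λ.λ.λ.1) (λ.λ.1)) 0 (λ.0))
  step 3: λ.0 0 ((λ.λ.λ.1) (λ.λ.1)) ((λ.λ.λ.1) (λ.λ.1)) ((λ.(λ.λ.λ.1) (λ.λ.1)) 0 (λ.0))
  step 4: λ.0 0 (λ.λ.1) ((λ.λ.λ.1) (λ.λ.1)) ((λ.(λ.λ.λ.1) (λ.λ.1)) 0 (λ.0))
  step 5: λ.0 0 (λ.λ.1) (λ.λ.1) ((λ.(λ.λ.λ.1) (λ.λ.1)) 0 (λ.0))
  step 6: λ.0 0 (λ.λ.1) (λ.λ.1) ((λ.λ.λ.1) (λ.λ.1) (λ.0))
  step 7: λ.0 0 (λ.λ.1) (λ.λ.1) ((λ.λ.1) (λ.0))
  step 8: λ.0 0 (λ.λ.1) (λ.λ.1) (λ.λ.0)

Term B:
  start: (λ.(λ.λ.λ.λ.0) 0) (λ.λ.1)
  step 1: (λ.λ.λ.λ.0) (λ.λ.1)
  step 2: λ.λ.λ.0

Answer: DIFFERENT — A ⇓ λ.0 0 (λ.λ.1) (λ.λ.1) (λ.λ.0), B ⇓ λ.λ.λ.0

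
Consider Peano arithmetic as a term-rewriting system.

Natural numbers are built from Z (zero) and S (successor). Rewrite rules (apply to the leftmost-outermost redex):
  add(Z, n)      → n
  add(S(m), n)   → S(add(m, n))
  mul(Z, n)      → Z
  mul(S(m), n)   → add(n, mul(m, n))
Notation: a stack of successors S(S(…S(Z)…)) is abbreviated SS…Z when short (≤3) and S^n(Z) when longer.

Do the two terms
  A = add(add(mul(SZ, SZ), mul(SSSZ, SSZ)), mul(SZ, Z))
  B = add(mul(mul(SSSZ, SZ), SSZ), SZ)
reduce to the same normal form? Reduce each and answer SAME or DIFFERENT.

Answer: SAME — A ⇓ S^7(Z), B ⇓ S^7(Z)

Derivation:
Term A:
  start: add(add(mul(SZ, SZ), mul(SSSZ, SSZ)), mul(SZ, Z))
  step 1: add(add(add(SZ, mul(Z, SZ)), mul(SSSZ, SSZ)), mul(SZ, Z))
  step 2: add(add(S(add(Z, mul(Z, SZ))), mul(SSSZ, SSZ)), mul(SZ, Z))
  step 3: add(S(add(add(Z, mul(Z, SZ)), mul(SSSZ, SSZ))), mul(SZ, Z))
  step 4: S(add(add(add(Z, mul(Z, SZ)), mul(SSSZ, SSZ)), mul(SZ, Z)))
  step 5: S(add(add(mul(Z, SZ), mul(SSSZ, SSZ)), mul(SZ, Z)))
  step 6: S(add(add(Z, mul(SSSZ, SSZ)), mul(SZ, Z)))
  step 7: S(add(mul(SSSZ, SSZ), mul(SZ, Z)))
  step 8: S(add(add(SSZ, mul(SSZ, SSZ)), mul(SZ, Z)))
  step 9: S(add(S(add(SZ, mul(SSZ, SSZ))), mul(SZ, Z)))
  step 10: S(S(add(add(SZ, mul(SSZ, SSZ)), mul(SZ, Z))))
  step 11: S(S(add(S(add(Z, mul(SSZ, SSZ))), mul(SZ, Z))))
  step 12: S(S(S(add(add(Z, mul(SSZ, SSZ)), mul(SZ, Z)))))
  step 13: S(S(S(add(mul(SSZ, SSZ), mul(SZ, Z)))))
  step 14: S(S(S(add(add(SSZ, mul(SZ, SSZ)), mul(SZ, Z)))))
  step 15: S(S(S(add(S(add(SZ, mul(SZ, SSZ))), mul(SZ, Z)))))
  step 16: S(S(S(S(add(add(SZ, mul(SZ, SSZ)), mul(SZ, Z))))))
  step 17: S(S(S(S(add(S(add(Z, mul(SZ, SSZ))), mul(SZ, Z))))))
  step 18: S(S(S(S(S(add(add(Z, mul(SZ, SSZ)), mul(SZ, Z)))))))
  step 19: S(S(S(S(S(add(mul(SZ, SSZ), mul(SZ, Z)))))))
  step 20: S(S(S(S(S(add(add(SSZ, mul(Z, SSZ)), mul(SZ, Z)))))))
  step 21: S(S(S(S(S(add(S(add(SZ, mul(Z, SSZ))), mul(SZ, Z)))))))
  step 22: S(S(S(S(S(S(add(add(SZ, mul(Z, SSZ)), mul(SZ, Z))))))))
  step 23: S(S(S(S(S(S(add(S(add(Z, mul(Z, SSZ))), mul(SZ, Z))))))))
  step 24: S(S(S(S(S(S(S(add(add(Z, mul(Z, SSZ)), mul(SZ, Z)))))))))
  step 25: S(S(S(S(S(S(S(add(mul(Z, SSZ), mul(SZ, Z)))))))))
  step 26: S(S(S(S(S(S(S(add(Z, mul(SZ, Z)))))))))
  step 27: S(S(S(S(S(S(S(mul(SZ, Z))))))))
  step 28: S(S(S(S(S(S(S(add(Z, mul(Z, Z)))))))))
  step 29: S(S(S(S(S(S(S(mul(Z, Z))))))))
  step 30: S^7(Z)

Term B:
  start: add(mul(mul(SSSZ, SZ), SSZ), SZ)
  step 1: add(mul(add(SZ, mul(SSZ, SZ)), SSZ), SZ)
  step 2: add(mul(S(add(Z, mul(SSZ, SZ))), SSZ), SZ)
  step 3: add(add(SSZ, mul(add(Z, mul(SSZ, SZ)), SSZ)), SZ)
  step 4: add(S(add(SZ, mul(add(Z, mul(SSZ, SZ)), SSZ))), SZ)
  step 5: S(add(add(SZ, mul(add(Z, mul(SSZ, SZ)), SSZ)), SZ))
  step 6: S(add(S(add(Z, mul(add(Z, mul(SSZ, SZ)), SSZ))), SZ))
  step 7: S(S(add(add(Z, mul(add(Z, mul(SSZ, SZ)), SSZ)), SZ)))
  step 8: S(S(add(mul(add(Z, mul(SSZ, SZ)), SSZ), SZ)))
  step 9: S(S(add(mul(mul(SSZ, SZ), SSZ), SZ)))
  step 10: S(S(add(mul(add(SZ, mul(SZ, SZ)), SSZ), SZ)))
  step 11: S(S(add(mul(S(add(Z, mul(SZ, SZ))), SSZ), SZ)))
  step 12: S(S(add(add(SSZ, mul(add(Z, mul(SZ, SZ)), SSZ)), SZ)))
  step 13: S(S(add(S(add(SZ, mul(add(Z, mul(SZ, SZ)), SSZ))), SZ)))
  step 14: S(S(S(add(add(SZ, mul(add(Z, mul(SZ, SZ)), SSZ)), SZ))))
  step 15: S(S(S(add(S(add(Z, mul(add(Z, mul(SZ, SZ)), SSZ))), SZ))))
  step 16: S(S(S(S(add(add(Z, mul(add(Z, mul(SZ, SZ)), SSZ)), SZ)))))
  step 17: S(S(S(S(add(mul(add(Z, mul(SZ, SZ)), SSZ), SZ)))))
  step 18: S(S(S(S(add(mul(mul(SZ, SZ), SSZ), SZ)))))
  step 19: S(S(S(S(add(mul(add(SZ, mul(Z, SZ)), SSZ), SZ)))))
  step 20: S(S(S(S(add(mul(S(add(Z, mul(Z, SZ))), SSZ), SZ)))))
  step 21: S(S(S(S(add(add(SSZ, mul(add(Z, mul(Z, SZ)), SSZ)), SZ)))))
  step 22: S(S(S(S(add(S(add(SZ, mul(add(Z, mul(Z, SZ)), SSZ))), SZ)))))
  step 23: S(S(S(S(S(add(add(SZ, mul(add(Z, mul(Z, SZ)), SSZ)), SZ))))))
  step 24: S(S(S(S(S(add(S(add(Z, mul(add(Z, mul(Z, SZ)), SSZ))), SZ))))))
  step 25: S(S(S(S(S(S(add(add(Z, mul(add(Z, mul(Z, SZ)), SSZ)), SZ)))))))
  step 26: S(S(S(S(S(S(add(mul(add(Z, mul(Z, SZ)), SSZ), SZ)))))))
  step 27: S(S(S(S(S(S(add(mul(mul(Z, SZ), SSZ), SZ)))))))
  step 28: S(S(S(S(S(S(add(mul(Z, SSZ), SZ)))))))
  step 29: S(S(S(S(S(S(add(Z, SZ)))))))
  step 30: S^7(Z)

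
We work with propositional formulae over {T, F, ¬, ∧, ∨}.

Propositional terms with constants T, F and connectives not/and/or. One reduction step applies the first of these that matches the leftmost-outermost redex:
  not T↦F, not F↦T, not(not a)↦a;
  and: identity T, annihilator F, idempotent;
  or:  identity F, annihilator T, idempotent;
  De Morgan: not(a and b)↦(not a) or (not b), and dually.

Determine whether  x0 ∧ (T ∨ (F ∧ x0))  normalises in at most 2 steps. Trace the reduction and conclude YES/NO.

  start: x0 ∧ (T ∨ (F ∧ x0))
  [1] x0 ∧ T
  [2] x0

Answer: YES — reaches normal form x0 in 2 ≤ 2 steps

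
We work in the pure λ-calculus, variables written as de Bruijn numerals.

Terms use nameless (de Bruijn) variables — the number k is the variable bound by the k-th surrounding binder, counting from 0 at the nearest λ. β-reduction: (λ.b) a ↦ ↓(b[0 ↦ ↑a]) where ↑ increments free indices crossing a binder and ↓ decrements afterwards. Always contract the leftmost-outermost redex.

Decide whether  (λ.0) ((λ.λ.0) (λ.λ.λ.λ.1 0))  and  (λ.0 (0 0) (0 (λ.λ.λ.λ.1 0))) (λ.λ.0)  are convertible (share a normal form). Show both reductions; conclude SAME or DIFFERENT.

Term A:
  start: (λ.0) ((λ.λ.0) (λ.λ.λ.λ.1 0))
  step 1: (λ.λ.0) (λ.λ.λ.λ.1 0)
  step 2: λ.0

Term B:
  start: (λ.0 (0 0) (0 (λ.λ.λ.λ.1 0))) (λ.λ.0)
  step 1: (λ.λ.0) ((λ.λ.0) (λ.λ.0)) ((λ.λ.0) (λ.λ.λ.λ.1 0))
  step 2: (λ.0) ((λ.λ.0) (λ.λ.λ.λ.1 0))
  step 3: (λ.λ.0) (λ.λ.λ.λ.1 0)
  step 4: λ.0

Answer: SAME — A ⇓ λ.0, B ⇓ λ.0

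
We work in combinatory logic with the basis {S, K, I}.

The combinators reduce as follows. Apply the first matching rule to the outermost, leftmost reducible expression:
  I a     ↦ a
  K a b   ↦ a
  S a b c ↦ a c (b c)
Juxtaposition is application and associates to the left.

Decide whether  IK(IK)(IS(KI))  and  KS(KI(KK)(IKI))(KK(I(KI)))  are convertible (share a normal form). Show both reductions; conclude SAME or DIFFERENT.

Answer: DIFFERENT — A ⇓ K, B ⇓ SK

Derivation:
Term A:
  start: IK(IK)(IS(KI))
  →1  K(IK)(IS(KI))
  →2  IK
  →3  K

Term B:
  start: KS(KI(KK)(IKI))(KK(I(KI)))
  →1  S(KK(I(KI)))
  →2  SK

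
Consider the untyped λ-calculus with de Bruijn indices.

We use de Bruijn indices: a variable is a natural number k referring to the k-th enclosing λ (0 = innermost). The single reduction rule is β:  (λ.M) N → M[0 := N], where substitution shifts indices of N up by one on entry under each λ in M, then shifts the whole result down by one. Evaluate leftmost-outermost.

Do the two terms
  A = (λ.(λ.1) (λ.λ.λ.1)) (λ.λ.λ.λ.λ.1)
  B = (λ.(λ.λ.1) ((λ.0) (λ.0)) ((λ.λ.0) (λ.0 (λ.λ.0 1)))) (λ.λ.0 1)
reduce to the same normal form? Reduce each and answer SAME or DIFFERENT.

Answer: DIFFERENT — A ⇓ λ.λ.λ.λ.λ.1, B ⇓ λ.0

Working:
Term A:
  start: (λ.(λ.1) (λ.λ.λ.1)) (λ.λ.λ.λ.λ.1)
  step 1: (λ.λ.λ.λ.λ.λ.1) (λ.λ.λ.1)
  step 2: λ.λ.λ.λ.λ.1

Term B:
  start: (λ.(λ.λ.1) ((λ.0) (λ.0)) ((λ.λ.0) (λ.0 (λ.λ.0 1)))) (λ.λ.0 1)
  step 1: (λ.λ.1) ((λ.0) (λ.0)) ((λ.λ.0) (λ.0 (λ.λ.0 1)))
  step 2: (λ.(λ.0) (λ.0)) ((λ.λ.0) (λ.0 (λ.λ.0 1)))
  step 3: (λ.0) (λ.0)
  step 4: λ.0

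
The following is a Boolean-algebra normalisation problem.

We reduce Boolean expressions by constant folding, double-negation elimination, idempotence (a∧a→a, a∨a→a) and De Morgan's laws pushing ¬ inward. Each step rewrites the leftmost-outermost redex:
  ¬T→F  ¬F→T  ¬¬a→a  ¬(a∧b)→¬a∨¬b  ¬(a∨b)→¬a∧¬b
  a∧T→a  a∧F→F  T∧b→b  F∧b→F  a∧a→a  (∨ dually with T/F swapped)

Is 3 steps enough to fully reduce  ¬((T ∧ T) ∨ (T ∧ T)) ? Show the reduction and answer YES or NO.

  start: ¬((T ∧ T) ∨ (T ∧ T))
  step 1: ¬(T ∧ T) ∧ ¬(T ∧ T)
  step 2: ¬(T ∧ T)
  step 3: ¬T ∨ ¬T

Answer: NO — after 3 steps the term is ¬T ∨ ¬T, not yet normal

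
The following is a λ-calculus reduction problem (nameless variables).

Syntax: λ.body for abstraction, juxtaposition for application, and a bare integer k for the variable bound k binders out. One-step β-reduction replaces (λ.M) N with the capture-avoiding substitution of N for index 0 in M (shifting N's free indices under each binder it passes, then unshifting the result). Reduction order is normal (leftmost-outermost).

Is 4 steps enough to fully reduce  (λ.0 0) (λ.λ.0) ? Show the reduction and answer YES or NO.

  start: (λ.0 0) (λ.λ.0)
  step 1: (λ.λ.0) (λ.λ.0)
  step 2: λ.0

Answer: YES — reaches normal form λ.0 in 2 ≤ 4 steps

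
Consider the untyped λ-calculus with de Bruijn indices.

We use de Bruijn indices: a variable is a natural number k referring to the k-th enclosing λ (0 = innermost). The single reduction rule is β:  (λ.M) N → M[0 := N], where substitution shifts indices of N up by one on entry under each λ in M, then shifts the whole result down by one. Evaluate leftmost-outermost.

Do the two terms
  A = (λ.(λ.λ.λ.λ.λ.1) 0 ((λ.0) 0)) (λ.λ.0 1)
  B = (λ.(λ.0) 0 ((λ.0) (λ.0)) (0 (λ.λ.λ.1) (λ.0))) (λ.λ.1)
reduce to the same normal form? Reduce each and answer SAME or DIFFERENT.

Term A:
  start: (λ.(λ.λ.λ.λ.λ.1) 0 ((λ.0) 0)) (λ.λ.0 1)
  step 1: (λ.λ.λ.λ.λ.1) (λ.λ.0 1) ((λ.0) (λ.λ.0 1))
  step 2: (λ.λ.λ.λ.1) ((λ.0) (λ.λ.0 1))
  step 3: λ.λ.λ.1

Term B:
  start: (λ.(λ.0) 0 ((λ.0) (λ.0)) (0 (λ.λ.λ.1) (λ.0))) (λ.λ.1)
  step 1: (λ.0) (λ.λ.1) ((λ.0) (λ.0)) ((λ.λ.1) (λ.λ.λ.1) (λ.0))
  step 2: (λ.λ.1) ((λ.0) (λ.0)) ((λ.λ.1) (λ.λ.λ.1) (λ.0))
  step 3: (λ.(λ.0) (λ.0)) ((λ.λ.1) (λ.λ.λ.1) (λ.0))
  step 4: (λ.0) (λ.0)
  step 5: λ.0

Answer: DIFFERENT — A ⇓ λ.λ.λ.1, B ⇓ λ.0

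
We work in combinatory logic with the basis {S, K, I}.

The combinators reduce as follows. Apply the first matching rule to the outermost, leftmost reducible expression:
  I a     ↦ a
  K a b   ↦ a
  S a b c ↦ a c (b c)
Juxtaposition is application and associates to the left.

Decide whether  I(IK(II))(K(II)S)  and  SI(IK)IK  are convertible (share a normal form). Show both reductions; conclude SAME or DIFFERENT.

Term A:
  start: I(IK(II))(K(II)S)
  [1] IK(II)(K(II)S)
  [2] K(II)(K(II)S)
  [3] II
  [4] I

Term B:
  start: SI(IK)IK
  [1] II(IKI)K
  [2] I(IKI)K
  [3] IKIK
  [4] KIK
  [5] I

Answer: SAME — A ⇓ I, B ⇓ I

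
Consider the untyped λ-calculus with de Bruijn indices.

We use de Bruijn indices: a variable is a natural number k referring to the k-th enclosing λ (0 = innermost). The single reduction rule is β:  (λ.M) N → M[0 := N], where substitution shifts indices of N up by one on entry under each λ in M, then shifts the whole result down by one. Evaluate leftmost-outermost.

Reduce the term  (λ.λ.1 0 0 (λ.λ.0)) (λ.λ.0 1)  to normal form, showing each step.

Answer: normal form = λ.0 0 (λ.λ.0)  (in 3 steps)

Reduction:
  start: (λ.λ.1 0 0 (λ.λ.0)) (λ.λ.0 1)
  [1] λ.(λ.λ.0 1) 0 0 (λ.λ.0)
  [2] λ.(λ.0 1) 0 (λ.λ.0)
  [3] λ.0 0 (λ.λ.0)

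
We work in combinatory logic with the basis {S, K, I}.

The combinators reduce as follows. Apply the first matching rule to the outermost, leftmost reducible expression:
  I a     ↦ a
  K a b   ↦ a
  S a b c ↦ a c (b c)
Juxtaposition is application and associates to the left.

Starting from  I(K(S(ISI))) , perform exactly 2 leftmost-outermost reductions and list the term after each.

Answer: after 2 steps: K(S(SI))

Reduction:
  start: I(K(S(ISI)))
  →1  K(S(ISI))
  →2  K(S(SI))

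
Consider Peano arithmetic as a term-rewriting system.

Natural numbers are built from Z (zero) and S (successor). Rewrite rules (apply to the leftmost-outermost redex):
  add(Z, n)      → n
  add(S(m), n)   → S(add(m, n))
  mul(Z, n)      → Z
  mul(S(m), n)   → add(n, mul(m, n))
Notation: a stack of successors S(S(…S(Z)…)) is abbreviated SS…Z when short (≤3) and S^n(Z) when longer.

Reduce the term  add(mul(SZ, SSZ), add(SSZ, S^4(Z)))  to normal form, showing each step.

Answer: normal form = S^8(Z)  (in 11 steps)

Derivation:
  start: add(mul(SZ, SSZ), add(SSZ, S^4(Z)))
  [1] add(add(SSZ, mul(Z, SSZ)), add(SSZ, S^4(Z)))
  [2] add(S(add(SZ, mul(Z, SSZ))), add(SSZ, S^4(Z)))
  [3] S(add(add(SZ, mul(Z, SSZ)), add(SSZ, S^4(Z))))
  [4] S(add(S(add(Z, mul(Z, SSZ))), add(SSZ, S^4(Z))))
  [5] S(S(add(add(Z, mul(Z, SSZ)), add(SSZ, S^4(Z)))))
  [6] S(S(add(mul(Z, SSZ), add(SSZ, S^4(Z)))))
  [7] S(S(add(Z, add(SSZ, S^4(Z)))))
  [8] S(S(add(SSZ, S^4(Z))))
  [9] S(S(S(add(SZ, S^4(Z)))))
  [10] S(S(S(S(add(Z, S^4(Z))))))
  [11] S^8(Z)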